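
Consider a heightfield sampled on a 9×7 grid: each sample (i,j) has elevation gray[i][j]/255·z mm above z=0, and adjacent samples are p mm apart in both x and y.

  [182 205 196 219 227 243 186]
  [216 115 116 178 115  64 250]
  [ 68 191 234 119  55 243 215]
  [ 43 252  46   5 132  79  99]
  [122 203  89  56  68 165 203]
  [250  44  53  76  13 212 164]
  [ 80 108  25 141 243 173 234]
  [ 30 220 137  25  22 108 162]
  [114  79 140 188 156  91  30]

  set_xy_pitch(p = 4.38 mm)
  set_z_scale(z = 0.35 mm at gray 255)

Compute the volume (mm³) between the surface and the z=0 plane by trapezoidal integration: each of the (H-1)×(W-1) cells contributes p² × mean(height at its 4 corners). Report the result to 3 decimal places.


163.071

height_mm = gray/255 × 0.35; cell vol = 4.38² × mean(4 corners)
unit = 4.38² × 0.35 / (4×255) = 0.00658288 mm³ per gray-sum
row 0: Σ corner-gray over 6 cells = 4190  → 27.5823
row 1: Σ corner-gray over 6 cells = 3609  → 23.7576
row 2: Σ corner-gray over 6 cells = 3137  → 20.6505
row 3: Σ corner-gray over 6 cells = 2657  → 17.4907
row 4: Σ corner-gray over 6 cells = 2697  → 17.7540
row 5: Σ corner-gray over 6 cells = 2904  → 19.1167
row 6: Σ corner-gray over 6 cells = 2910  → 19.1562
row 7: Σ corner-gray over 6 cells = 2668  → 17.5631
Σ rows: total corner-gray = 24772  → 163.0712 mm³


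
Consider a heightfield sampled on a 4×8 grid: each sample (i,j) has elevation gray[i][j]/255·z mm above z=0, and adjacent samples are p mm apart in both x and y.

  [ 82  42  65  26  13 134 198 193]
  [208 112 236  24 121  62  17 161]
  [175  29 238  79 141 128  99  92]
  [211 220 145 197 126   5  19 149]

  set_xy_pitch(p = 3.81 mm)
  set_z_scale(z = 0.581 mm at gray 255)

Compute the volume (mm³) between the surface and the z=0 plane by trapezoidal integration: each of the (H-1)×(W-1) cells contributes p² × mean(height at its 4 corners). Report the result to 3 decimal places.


77.980

height_mm = gray/255 × 0.581; cell vol = 3.81² × mean(4 corners)
unit = 3.81² × 0.581 / (4×255) = 0.00826848 mm³ per gray-sum
row 0: Σ corner-gray over 7 cells = 2744  → 22.6887
row 1: Σ corner-gray over 7 cells = 3208  → 26.5253
row 2: Σ corner-gray over 7 cells = 3479  → 28.7661
Σ rows: total corner-gray = 9431  → 77.9801 mm³


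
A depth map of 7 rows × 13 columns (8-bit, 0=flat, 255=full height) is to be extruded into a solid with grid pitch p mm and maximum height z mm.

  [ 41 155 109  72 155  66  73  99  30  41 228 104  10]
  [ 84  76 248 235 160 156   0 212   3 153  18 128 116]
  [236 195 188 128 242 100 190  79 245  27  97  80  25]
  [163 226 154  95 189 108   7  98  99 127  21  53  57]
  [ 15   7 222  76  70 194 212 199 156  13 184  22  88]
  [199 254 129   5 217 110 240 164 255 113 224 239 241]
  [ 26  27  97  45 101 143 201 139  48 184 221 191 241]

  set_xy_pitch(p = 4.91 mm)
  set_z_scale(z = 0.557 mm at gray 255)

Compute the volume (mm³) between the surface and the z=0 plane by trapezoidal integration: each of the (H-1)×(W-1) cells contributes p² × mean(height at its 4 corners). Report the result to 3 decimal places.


height_mm = gray/255 × 0.557; cell vol = 4.91² × mean(4 corners)
unit = 4.91² × 0.557 / (4×255) = 0.0131649 mm³ per gray-sum
row 0: Σ corner-gray over 12 cells = 5293  → 69.6819
row 1: Σ corner-gray over 12 cells = 6381  → 84.0053
row 2: Σ corner-gray over 12 cells = 5977  → 78.6867
row 3: Σ corner-gray over 12 cells = 5387  → 70.9194
row 4: Σ corner-gray over 12 cells = 7153  → 94.1686
row 5: Σ corner-gray over 12 cells = 7401  → 97.4335
Σ rows: total corner-gray = 37592  → 494.8954 mm³

494.895


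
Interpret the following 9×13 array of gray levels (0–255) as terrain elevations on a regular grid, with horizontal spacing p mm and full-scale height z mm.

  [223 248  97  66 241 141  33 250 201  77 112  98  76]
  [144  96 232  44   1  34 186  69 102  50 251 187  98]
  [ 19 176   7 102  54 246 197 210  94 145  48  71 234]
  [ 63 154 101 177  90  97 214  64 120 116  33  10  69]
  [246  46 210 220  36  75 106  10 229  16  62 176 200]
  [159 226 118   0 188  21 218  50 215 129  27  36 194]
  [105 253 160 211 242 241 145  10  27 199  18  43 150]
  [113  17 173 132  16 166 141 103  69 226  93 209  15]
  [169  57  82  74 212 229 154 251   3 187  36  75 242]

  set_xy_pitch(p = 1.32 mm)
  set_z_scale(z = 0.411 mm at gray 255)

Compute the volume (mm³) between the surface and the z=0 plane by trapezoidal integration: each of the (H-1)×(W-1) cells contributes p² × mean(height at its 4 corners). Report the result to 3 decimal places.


32.661

height_mm = gray/255 × 0.411; cell vol = 1.32² × mean(4 corners)
unit = 1.32² × 0.411 / (4×255) = 0.000702085 mm³ per gray-sum
row 0: Σ corner-gray over 12 cells = 6173  → 4.3340
row 1: Σ corner-gray over 12 cells = 5699  → 4.0012
row 2: Σ corner-gray over 12 cells = 5437  → 3.8172
row 3: Σ corner-gray over 12 cells = 5302  → 3.7225
row 4: Σ corner-gray over 12 cells = 5627  → 3.9506
row 5: Σ corner-gray over 12 cells = 6162  → 4.3262
row 6: Σ corner-gray over 12 cells = 6171  → 4.3326
row 7: Σ corner-gray over 12 cells = 5949  → 4.1767
Σ rows: total corner-gray = 46520  → 32.6610 mm³


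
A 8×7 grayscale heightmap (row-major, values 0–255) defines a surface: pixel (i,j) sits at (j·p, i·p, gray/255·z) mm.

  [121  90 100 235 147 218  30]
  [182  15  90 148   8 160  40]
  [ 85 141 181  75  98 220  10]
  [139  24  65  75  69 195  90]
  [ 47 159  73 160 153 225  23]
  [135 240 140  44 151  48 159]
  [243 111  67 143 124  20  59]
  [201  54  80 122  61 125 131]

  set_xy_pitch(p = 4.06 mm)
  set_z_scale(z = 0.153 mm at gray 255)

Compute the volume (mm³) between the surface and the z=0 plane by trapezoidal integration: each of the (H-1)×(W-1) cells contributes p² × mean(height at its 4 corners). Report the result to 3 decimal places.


height_mm = gray/255 × 0.153; cell vol = 4.06² × mean(4 corners)
unit = 4.06² × 0.153 / (4×255) = 0.00247254 mm³ per gray-sum
row 0: Σ corner-gray over 6 cells = 2795  → 6.9107
row 1: Σ corner-gray over 6 cells = 2589  → 6.4014
row 2: Σ corner-gray over 6 cells = 2610  → 6.4533
row 3: Σ corner-gray over 6 cells = 2695  → 6.6635
row 4: Σ corner-gray over 6 cells = 3150  → 7.7885
row 5: Σ corner-gray over 6 cells = 2772  → 6.8539
row 6: Σ corner-gray over 6 cells = 2448  → 6.0528
Σ rows: total corner-gray = 19059  → 47.1241 mm³

47.124


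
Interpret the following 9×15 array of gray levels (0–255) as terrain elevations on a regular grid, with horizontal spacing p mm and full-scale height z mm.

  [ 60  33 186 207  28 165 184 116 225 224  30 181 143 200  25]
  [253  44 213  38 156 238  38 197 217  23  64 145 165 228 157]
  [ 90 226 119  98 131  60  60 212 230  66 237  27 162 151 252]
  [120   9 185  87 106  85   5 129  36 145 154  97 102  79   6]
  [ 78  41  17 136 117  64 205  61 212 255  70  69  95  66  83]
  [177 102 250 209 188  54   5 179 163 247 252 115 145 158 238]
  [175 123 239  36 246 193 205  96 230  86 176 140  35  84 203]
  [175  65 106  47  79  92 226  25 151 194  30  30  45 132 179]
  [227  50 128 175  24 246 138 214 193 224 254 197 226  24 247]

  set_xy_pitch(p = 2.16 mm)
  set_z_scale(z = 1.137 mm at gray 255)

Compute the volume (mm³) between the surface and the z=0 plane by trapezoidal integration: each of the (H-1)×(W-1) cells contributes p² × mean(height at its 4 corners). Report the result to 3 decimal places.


303.522

height_mm = gray/255 × 1.137; cell vol = 2.16² × mean(4 corners)
unit = 2.16² × 1.137 / (4×255) = 0.00520077 mm³ per gray-sum
row 0: Σ corner-gray over 14 cells = 7871  → 40.9353
row 1: Σ corner-gray over 14 cells = 7842  → 40.7845
row 2: Σ corner-gray over 14 cells = 6464  → 33.6178
row 3: Σ corner-gray over 14 cells = 5541  → 28.8175
row 4: Σ corner-gray over 14 cells = 7526  → 39.1410
row 5: Σ corner-gray over 14 cells = 8705  → 45.2727
row 6: Σ corner-gray over 14 cells = 6954  → 36.1662
row 7: Σ corner-gray over 14 cells = 7458  → 38.7874
Σ rows: total corner-gray = 58361  → 303.5222 mm³


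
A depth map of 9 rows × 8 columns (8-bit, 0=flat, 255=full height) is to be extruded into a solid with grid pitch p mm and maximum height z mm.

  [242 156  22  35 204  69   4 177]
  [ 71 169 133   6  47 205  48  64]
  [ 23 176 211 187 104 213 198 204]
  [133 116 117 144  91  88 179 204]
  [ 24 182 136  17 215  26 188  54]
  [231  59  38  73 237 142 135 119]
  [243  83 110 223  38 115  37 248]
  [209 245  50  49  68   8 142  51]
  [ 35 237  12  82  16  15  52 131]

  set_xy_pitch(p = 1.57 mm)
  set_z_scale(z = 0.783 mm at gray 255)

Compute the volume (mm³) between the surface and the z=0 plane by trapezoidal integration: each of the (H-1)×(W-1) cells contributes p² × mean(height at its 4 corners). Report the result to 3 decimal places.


49.842

height_mm = gray/255 × 0.783; cell vol = 1.57² × mean(4 corners)
unit = 1.57² × 0.783 / (4×255) = 0.00189217 mm³ per gray-sum
row 0: Σ corner-gray over 7 cells = 2750  → 5.2035
row 1: Σ corner-gray over 7 cells = 3756  → 7.1070
row 2: Σ corner-gray over 7 cells = 4212  → 7.9698
row 3: Σ corner-gray over 7 cells = 3413  → 6.4580
row 4: Σ corner-gray over 7 cells = 3324  → 6.2896
row 5: Σ corner-gray over 7 cells = 3421  → 6.4731
row 6: Σ corner-gray over 7 cells = 3087  → 5.8411
row 7: Σ corner-gray over 7 cells = 2378  → 4.4996
Σ rows: total corner-gray = 26341  → 49.8417 mm³


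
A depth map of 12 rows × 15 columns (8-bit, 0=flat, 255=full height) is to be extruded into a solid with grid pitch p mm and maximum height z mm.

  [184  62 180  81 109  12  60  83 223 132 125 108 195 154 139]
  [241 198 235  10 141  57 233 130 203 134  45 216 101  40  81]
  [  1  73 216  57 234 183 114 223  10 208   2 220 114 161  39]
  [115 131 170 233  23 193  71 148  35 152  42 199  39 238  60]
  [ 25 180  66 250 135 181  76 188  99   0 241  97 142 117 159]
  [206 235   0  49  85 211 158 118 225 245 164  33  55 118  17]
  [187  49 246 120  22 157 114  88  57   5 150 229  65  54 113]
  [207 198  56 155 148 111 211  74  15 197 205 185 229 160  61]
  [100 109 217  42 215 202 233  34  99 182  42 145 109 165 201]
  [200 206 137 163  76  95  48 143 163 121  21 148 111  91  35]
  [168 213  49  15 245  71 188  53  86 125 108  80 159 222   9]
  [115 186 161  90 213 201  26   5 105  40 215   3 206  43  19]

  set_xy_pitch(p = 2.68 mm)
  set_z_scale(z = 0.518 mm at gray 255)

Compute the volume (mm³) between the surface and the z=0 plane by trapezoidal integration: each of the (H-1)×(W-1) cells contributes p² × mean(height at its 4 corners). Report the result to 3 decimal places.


286.940

height_mm = gray/255 × 0.518; cell vol = 2.68² × mean(4 corners)
unit = 2.68² × 0.518 / (4×255) = 0.00364753 mm³ per gray-sum
row 0: Σ corner-gray over 14 cells = 7179  → 26.1856
row 1: Σ corner-gray over 14 cells = 7478  → 27.2762
row 2: Σ corner-gray over 14 cells = 7193  → 26.2367
row 3: Σ corner-gray over 14 cells = 7251  → 26.4483
row 4: Σ corner-gray over 14 cells = 7343  → 26.7838
row 5: Σ corner-gray over 14 cells = 6627  → 24.1722
row 6: Σ corner-gray over 14 cells = 7168  → 26.1455
row 7: Σ corner-gray over 14 cells = 8045  → 29.3444
row 8: Σ corner-gray over 14 cells = 7170  → 26.1528
row 9: Σ corner-gray over 14 cells = 6686  → 24.3874
row 10: Σ corner-gray over 14 cells = 6527  → 23.8074
Σ rows: total corner-gray = 78667  → 286.9404 mm³


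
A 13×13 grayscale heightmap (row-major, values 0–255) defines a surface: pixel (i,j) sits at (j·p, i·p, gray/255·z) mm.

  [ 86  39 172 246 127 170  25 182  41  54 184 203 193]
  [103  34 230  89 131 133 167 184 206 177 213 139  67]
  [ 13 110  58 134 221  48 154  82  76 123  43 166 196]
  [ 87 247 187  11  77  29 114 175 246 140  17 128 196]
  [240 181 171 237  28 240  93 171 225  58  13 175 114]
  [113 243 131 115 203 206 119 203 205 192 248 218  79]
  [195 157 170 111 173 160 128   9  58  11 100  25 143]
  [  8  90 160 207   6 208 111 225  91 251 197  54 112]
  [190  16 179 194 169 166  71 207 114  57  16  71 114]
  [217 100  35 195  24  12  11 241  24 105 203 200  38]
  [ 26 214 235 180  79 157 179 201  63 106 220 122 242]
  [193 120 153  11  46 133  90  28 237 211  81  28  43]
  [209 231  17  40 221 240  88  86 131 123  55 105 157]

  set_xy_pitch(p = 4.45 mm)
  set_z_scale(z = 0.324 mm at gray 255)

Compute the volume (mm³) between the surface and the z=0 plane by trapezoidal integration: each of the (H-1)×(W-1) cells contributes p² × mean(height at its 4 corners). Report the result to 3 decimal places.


475.181

height_mm = gray/255 × 0.324; cell vol = 4.45² × mean(4 corners)
unit = 4.45² × 0.324 / (4×255) = 0.00629021 mm³ per gray-sum
row 0: Σ corner-gray over 12 cells = 6741  → 42.4023
row 1: Σ corner-gray over 12 cells = 6215  → 39.0936
row 2: Σ corner-gray over 12 cells = 5664  → 35.6277
row 3: Σ corner-gray over 12 cells = 6563  → 41.2826
row 4: Σ corner-gray over 12 cells = 7896  → 49.6675
row 5: Σ corner-gray over 12 cells = 6900  → 43.4024
row 6: Σ corner-gray over 12 cells = 5862  → 36.8732
row 7: Σ corner-gray over 12 cells = 6144  → 38.6470
row 8: Σ corner-gray over 12 cells = 5379  → 33.8350
row 9: Σ corner-gray over 12 cells = 6335  → 39.8485
row 10: Σ corner-gray over 12 cells = 6292  → 39.5780
row 11: Σ corner-gray over 12 cells = 5552  → 34.9232
Σ rows: total corner-gray = 75543  → 475.1810 mm³


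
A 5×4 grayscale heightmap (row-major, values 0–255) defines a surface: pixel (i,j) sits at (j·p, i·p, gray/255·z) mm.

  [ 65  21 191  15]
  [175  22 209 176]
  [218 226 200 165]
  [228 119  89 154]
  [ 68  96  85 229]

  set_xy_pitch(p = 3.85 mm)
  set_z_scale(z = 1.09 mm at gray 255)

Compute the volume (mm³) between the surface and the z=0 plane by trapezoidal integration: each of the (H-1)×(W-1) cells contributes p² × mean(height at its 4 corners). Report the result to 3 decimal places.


108.581

height_mm = gray/255 × 1.09; cell vol = 3.85² × mean(4 corners)
unit = 3.85² × 1.09 / (4×255) = 0.0158397 mm³ per gray-sum
row 0: Σ corner-gray over 3 cells = 1317  → 20.8609
row 1: Σ corner-gray over 3 cells = 2048  → 32.4398
row 2: Σ corner-gray over 3 cells = 2033  → 32.2022
row 3: Σ corner-gray over 3 cells = 1457  → 23.0785
Σ rows: total corner-gray = 6855  → 108.5814 mm³


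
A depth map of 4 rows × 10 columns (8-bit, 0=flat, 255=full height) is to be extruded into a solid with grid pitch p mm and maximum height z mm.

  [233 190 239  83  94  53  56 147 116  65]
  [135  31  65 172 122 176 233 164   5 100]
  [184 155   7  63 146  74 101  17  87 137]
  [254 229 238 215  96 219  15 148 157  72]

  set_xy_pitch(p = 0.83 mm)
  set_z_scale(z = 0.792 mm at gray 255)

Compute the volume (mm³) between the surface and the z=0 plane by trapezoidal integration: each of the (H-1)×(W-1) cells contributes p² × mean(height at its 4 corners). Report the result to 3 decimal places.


6.846

height_mm = gray/255 × 0.792; cell vol = 0.83² × mean(4 corners)
unit = 0.83² × 0.792 / (4×255) = 0.000534911 mm³ per gray-sum
row 0: Σ corner-gray over 9 cells = 4425  → 2.3670
row 1: Σ corner-gray over 9 cells = 3792  → 2.0284
row 2: Σ corner-gray over 9 cells = 4581  → 2.4504
Σ rows: total corner-gray = 12798  → 6.8458 mm³


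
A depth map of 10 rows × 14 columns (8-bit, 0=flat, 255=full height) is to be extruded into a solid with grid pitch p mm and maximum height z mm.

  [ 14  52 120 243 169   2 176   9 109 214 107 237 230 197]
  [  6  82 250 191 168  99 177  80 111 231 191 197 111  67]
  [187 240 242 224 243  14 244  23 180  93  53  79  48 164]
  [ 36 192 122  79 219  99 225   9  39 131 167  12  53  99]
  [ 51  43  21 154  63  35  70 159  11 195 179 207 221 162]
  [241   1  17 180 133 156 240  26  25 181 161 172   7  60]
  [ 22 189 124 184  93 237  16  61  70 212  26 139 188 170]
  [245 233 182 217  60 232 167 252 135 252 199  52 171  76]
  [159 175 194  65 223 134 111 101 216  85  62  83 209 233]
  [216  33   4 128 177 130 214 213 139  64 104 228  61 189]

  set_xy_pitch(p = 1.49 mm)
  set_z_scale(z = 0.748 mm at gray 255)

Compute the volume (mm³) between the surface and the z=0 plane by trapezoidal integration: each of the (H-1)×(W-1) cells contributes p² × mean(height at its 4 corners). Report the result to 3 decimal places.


101.908

height_mm = gray/255 × 0.748; cell vol = 1.49² × mean(4 corners)
unit = 1.49² × 0.748 / (4×255) = 0.00162807 mm³ per gray-sum
row 0: Σ corner-gray over 13 cells = 7396  → 12.0412
row 1: Σ corner-gray over 13 cells = 7566  → 12.3180
row 2: Σ corner-gray over 13 cells = 6546  → 10.6574
row 3: Σ corner-gray over 13 cells = 5758  → 9.3744
row 4: Σ corner-gray over 13 cells = 5828  → 9.4884
row 5: Σ corner-gray over 13 cells = 6169  → 10.0436
row 6: Σ corner-gray over 13 cells = 7895  → 12.8536
row 7: Σ corner-gray over 13 cells = 8333  → 13.5667
row 8: Σ corner-gray over 13 cells = 7103  → 11.5642
Σ rows: total corner-gray = 62594  → 101.9076 mm³


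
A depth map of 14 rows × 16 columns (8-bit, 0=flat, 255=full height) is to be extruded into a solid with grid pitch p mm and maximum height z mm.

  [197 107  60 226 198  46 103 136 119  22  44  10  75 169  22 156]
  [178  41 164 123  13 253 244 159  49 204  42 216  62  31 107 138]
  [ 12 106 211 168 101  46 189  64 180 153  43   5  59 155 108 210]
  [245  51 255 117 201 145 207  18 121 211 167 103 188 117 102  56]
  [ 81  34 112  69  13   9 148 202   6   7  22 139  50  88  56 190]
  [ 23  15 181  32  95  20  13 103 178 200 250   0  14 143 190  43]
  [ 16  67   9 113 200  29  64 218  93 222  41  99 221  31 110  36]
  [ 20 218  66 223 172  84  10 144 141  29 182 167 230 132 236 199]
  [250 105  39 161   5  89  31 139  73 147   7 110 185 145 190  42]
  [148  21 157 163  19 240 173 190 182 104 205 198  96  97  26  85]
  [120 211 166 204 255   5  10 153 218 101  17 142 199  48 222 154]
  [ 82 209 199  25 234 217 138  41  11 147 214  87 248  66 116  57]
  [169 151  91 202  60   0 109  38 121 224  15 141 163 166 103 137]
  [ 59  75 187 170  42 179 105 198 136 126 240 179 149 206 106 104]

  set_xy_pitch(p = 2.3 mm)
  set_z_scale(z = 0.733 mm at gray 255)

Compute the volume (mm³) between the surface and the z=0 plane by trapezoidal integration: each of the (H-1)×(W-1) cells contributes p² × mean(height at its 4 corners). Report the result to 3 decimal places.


height_mm = gray/255 × 0.733; cell vol = 2.3² × mean(4 corners)
unit = 2.3² × 0.733 / (4×255) = 0.00380154 mm³ per gray-sum
row 0: Σ corner-gray over 15 cells = 6759  → 25.6946
row 1: Σ corner-gray over 15 cells = 7130  → 27.1050
row 2: Σ corner-gray over 15 cells = 7705  → 29.2909
row 3: Σ corner-gray over 15 cells = 6488  → 24.6644
row 4: Σ corner-gray over 15 cells = 5115  → 19.4449
row 5: Σ corner-gray over 15 cells = 6020  → 22.8853
row 6: Σ corner-gray over 15 cells = 7373  → 28.0287
row 7: Σ corner-gray over 15 cells = 7431  → 28.2492
row 8: Σ corner-gray over 15 cells = 7119  → 27.0632
row 9: Σ corner-gray over 15 cells = 8151  → 30.9863
row 10: Σ corner-gray over 15 cells = 8219  → 31.2449
row 11: Σ corner-gray over 15 cells = 7517  → 28.5762
row 12: Σ corner-gray over 15 cells = 7833  → 29.7775
Σ rows: total corner-gray = 92860  → 353.0109 mm³

353.011


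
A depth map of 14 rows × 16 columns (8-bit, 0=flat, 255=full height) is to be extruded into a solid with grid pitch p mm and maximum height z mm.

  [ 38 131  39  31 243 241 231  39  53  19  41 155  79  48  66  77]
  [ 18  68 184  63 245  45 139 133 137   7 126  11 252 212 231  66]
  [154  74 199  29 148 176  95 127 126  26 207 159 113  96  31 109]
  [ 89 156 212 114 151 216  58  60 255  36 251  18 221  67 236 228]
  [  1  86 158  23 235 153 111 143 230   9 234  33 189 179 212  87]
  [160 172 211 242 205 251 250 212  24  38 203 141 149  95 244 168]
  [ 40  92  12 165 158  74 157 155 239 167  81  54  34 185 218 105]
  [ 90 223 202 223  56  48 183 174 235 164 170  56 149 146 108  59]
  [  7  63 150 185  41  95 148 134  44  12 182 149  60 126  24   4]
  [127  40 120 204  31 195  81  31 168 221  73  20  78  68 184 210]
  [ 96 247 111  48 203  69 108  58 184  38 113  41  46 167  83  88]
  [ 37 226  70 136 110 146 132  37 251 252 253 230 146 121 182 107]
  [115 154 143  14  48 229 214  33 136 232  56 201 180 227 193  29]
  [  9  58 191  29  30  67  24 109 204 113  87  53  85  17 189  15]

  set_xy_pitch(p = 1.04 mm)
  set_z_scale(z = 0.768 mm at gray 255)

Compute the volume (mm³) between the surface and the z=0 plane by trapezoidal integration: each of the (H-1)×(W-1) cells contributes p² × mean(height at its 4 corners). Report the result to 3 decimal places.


height_mm = gray/255 × 0.768; cell vol = 1.04² × mean(4 corners)
unit = 1.04² × 0.768 / (4×255) = 0.000814381 mm³ per gray-sum
row 0: Σ corner-gray over 15 cells = 6737  → 5.4865
row 1: Σ corner-gray over 15 cells = 7265  → 5.9165
row 2: Σ corner-gray over 15 cells = 7894  → 6.4287
row 3: Σ corner-gray over 15 cells = 8497  → 6.9198
row 4: Σ corner-gray over 15 cells = 9280  → 7.5575
row 5: Σ corner-gray over 15 cells = 8929  → 7.2716
row 6: Σ corner-gray over 15 cells = 8150  → 6.6372
row 7: Σ corner-gray over 15 cells = 7260  → 5.9124
row 8: Σ corner-gray over 15 cells = 6202  → 5.0508
row 9: Σ corner-gray over 15 cells = 6581  → 5.3594
row 10: Σ corner-gray over 15 cells = 7944  → 6.4694
row 11: Σ corner-gray over 15 cells = 8992  → 7.3229
row 12: Σ corner-gray over 15 cells = 6800  → 5.5378
Σ rows: total corner-gray = 100531  → 81.8706 mm³

81.871


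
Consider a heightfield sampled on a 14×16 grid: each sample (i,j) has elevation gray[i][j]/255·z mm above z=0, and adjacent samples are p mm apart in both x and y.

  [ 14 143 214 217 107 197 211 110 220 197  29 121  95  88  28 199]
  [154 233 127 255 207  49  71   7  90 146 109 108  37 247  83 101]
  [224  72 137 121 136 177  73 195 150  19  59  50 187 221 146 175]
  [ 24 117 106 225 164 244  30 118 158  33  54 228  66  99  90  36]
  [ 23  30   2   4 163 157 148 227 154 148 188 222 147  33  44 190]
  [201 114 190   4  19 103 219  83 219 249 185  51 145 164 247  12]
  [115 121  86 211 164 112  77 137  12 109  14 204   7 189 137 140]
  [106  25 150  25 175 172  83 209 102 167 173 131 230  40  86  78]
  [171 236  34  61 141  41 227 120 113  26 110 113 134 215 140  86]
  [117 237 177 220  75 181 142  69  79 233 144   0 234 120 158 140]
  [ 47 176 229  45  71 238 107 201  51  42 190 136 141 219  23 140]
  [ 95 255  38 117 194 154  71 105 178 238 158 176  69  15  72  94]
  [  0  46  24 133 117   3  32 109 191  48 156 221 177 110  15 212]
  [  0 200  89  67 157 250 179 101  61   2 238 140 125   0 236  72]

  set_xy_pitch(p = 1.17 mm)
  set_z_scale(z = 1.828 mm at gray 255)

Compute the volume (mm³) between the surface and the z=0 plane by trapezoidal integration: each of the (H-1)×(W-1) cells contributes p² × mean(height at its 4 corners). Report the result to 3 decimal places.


239.880

height_mm = gray/255 × 1.828; cell vol = 1.17² × mean(4 corners)
unit = 1.17² × 1.828 / (4×255) = 0.00245328 mm³ per gray-sum
row 0: Σ corner-gray over 15 cells = 7960  → 19.5281
row 1: Σ corner-gray over 15 cells = 7678  → 18.8363
row 2: Σ corner-gray over 15 cells = 7409  → 18.1764
row 3: Σ corner-gray over 15 cells = 7071  → 17.3472
row 4: Σ corner-gray over 15 cells = 7744  → 18.9982
row 5: Σ corner-gray over 15 cells = 7612  → 18.6744
row 6: Σ corner-gray over 15 cells = 7135  → 17.5042
row 7: Σ corner-gray over 15 cells = 7399  → 18.1518
row 8: Σ corner-gray over 15 cells = 8074  → 19.8078
row 9: Σ corner-gray over 15 cells = 8320  → 20.4113
row 10: Σ corner-gray over 15 cells = 7794  → 19.1209
row 11: Σ corner-gray over 15 cells = 6845  → 16.7927
row 12: Σ corner-gray over 15 cells = 6738  → 16.5302
Σ rows: total corner-gray = 97779  → 239.8796 mm³


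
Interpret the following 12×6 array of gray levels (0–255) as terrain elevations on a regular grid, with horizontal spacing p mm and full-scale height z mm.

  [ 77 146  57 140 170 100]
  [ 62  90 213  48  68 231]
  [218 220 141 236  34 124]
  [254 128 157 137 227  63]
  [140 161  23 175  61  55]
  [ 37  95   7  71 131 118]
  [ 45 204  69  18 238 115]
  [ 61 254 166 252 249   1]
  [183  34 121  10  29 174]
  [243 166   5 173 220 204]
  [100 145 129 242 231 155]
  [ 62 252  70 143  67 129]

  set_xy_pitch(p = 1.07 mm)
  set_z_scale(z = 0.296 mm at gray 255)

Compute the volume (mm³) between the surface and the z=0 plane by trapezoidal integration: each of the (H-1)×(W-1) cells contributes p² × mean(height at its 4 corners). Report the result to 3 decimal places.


9.680

height_mm = gray/255 × 0.296; cell vol = 1.07² × mean(4 corners)
unit = 1.07² × 0.296 / (4×255) = 0.000332245 mm³ per gray-sum
row 0: Σ corner-gray over 5 cells = 2334  → 0.7755
row 1: Σ corner-gray over 5 cells = 2735  → 0.9087
row 2: Σ corner-gray over 5 cells = 3219  → 1.0695
row 3: Σ corner-gray over 5 cells = 2650  → 0.8805
row 4: Σ corner-gray over 5 cells = 1798  → 0.5974
row 5: Σ corner-gray over 5 cells = 1981  → 0.6582
row 6: Σ corner-gray over 5 cells = 3122  → 1.0373
row 7: Σ corner-gray over 5 cells = 2649  → 0.8801
row 8: Σ corner-gray over 5 cells = 2320  → 0.7708
row 9: Σ corner-gray over 5 cells = 3324  → 1.1044
row 10: Σ corner-gray over 5 cells = 3004  → 0.9981
Σ rows: total corner-gray = 29136  → 9.6803 mm³


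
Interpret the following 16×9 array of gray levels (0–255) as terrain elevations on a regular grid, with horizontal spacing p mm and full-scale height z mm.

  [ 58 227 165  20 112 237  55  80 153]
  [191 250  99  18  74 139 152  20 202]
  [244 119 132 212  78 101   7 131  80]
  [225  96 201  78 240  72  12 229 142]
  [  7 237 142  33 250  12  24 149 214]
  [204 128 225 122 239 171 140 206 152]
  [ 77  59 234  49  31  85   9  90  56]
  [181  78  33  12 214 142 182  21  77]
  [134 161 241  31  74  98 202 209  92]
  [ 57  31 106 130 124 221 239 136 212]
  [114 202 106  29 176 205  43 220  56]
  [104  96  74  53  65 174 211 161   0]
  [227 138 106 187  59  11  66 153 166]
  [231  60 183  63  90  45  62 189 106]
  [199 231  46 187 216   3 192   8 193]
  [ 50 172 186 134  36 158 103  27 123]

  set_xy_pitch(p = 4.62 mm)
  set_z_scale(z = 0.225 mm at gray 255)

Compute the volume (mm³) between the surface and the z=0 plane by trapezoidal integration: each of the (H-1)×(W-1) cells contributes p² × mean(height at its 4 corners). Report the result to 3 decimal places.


278.987

height_mm = gray/255 × 0.225; cell vol = 4.62² × mean(4 corners)
unit = 4.62² × 0.225 / (4×255) = 0.00470832 mm³ per gray-sum
row 0: Σ corner-gray over 8 cells = 3900  → 18.3625
row 1: Σ corner-gray over 8 cells = 3781  → 17.8022
row 2: Σ corner-gray over 8 cells = 4107  → 19.3371
row 3: Σ corner-gray over 8 cells = 4138  → 19.4830
row 4: Σ corner-gray over 8 cells = 4733  → 22.2845
row 5: Σ corner-gray over 8 cells = 4065  → 19.1393
row 6: Σ corner-gray over 8 cells = 2869  → 13.5082
row 7: Σ corner-gray over 8 cells = 3880  → 18.2683
row 8: Σ corner-gray over 8 cells = 4501  → 21.1922
row 9: Σ corner-gray over 8 cells = 4375  → 20.5989
row 10: Σ corner-gray over 8 cells = 3904  → 18.3813
row 11: Σ corner-gray over 8 cells = 3605  → 16.9735
row 12: Σ corner-gray over 8 cells = 3554  → 16.7334
row 13: Σ corner-gray over 8 cells = 3879  → 18.2636
row 14: Σ corner-gray over 8 cells = 3963  → 18.6591
Σ rows: total corner-gray = 59254  → 278.9870 mm³


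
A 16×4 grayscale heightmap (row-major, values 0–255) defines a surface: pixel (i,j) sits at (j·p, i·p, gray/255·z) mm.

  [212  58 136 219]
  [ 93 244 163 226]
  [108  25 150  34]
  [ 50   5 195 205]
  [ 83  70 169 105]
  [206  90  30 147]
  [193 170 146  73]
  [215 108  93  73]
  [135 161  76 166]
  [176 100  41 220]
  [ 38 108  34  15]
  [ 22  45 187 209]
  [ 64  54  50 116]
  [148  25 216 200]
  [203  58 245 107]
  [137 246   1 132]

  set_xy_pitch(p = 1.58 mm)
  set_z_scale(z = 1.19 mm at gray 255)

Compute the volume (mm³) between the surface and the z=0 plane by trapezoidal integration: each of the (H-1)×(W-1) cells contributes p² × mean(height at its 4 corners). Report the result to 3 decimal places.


61.377

height_mm = gray/255 × 1.19; cell vol = 1.58² × mean(4 corners)
unit = 1.58² × 1.19 / (4×255) = 0.00291247 mm³ per gray-sum
row 0: Σ corner-gray over 3 cells = 1952  → 5.6851
row 1: Σ corner-gray over 3 cells = 1625  → 4.7328
row 2: Σ corner-gray over 3 cells = 1147  → 3.3406
row 3: Σ corner-gray over 3 cells = 1321  → 3.8474
row 4: Σ corner-gray over 3 cells = 1259  → 3.6668
row 5: Σ corner-gray over 3 cells = 1491  → 4.3425
row 6: Σ corner-gray over 3 cells = 1588  → 4.6250
row 7: Σ corner-gray over 3 cells = 1465  → 4.2668
row 8: Σ corner-gray over 3 cells = 1453  → 4.2318
row 9: Σ corner-gray over 3 cells = 1015  → 2.9562
row 10: Σ corner-gray over 3 cells = 1032  → 3.0057
row 11: Σ corner-gray over 3 cells = 1083  → 3.1542
row 12: Σ corner-gray over 3 cells = 1218  → 3.5474
row 13: Σ corner-gray over 3 cells = 1746  → 5.0852
row 14: Σ corner-gray over 3 cells = 1679  → 4.8900
Σ rows: total corner-gray = 21074  → 61.3773 mm³


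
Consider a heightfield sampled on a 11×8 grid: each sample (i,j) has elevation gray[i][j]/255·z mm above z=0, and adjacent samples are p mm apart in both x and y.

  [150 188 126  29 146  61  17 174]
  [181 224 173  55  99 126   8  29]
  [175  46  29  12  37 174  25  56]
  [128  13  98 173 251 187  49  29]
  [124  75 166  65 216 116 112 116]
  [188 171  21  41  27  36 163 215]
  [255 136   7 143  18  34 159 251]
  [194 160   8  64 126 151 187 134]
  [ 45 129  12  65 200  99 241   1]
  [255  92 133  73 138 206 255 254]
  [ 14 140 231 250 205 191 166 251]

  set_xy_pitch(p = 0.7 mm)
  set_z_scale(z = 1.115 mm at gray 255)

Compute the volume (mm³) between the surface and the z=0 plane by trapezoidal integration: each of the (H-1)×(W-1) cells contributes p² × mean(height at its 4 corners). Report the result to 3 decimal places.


height_mm = gray/255 × 1.115; cell vol = 0.7² × mean(4 corners)
unit = 0.7² × 1.115 / (4×255) = 0.000535637 mm³ per gray-sum
row 0: Σ corner-gray over 7 cells = 3038  → 1.6273
row 1: Σ corner-gray over 7 cells = 2457  → 1.3161
row 2: Σ corner-gray over 7 cells = 2576  → 1.3798
row 3: Σ corner-gray over 7 cells = 3439  → 1.8421
row 4: Σ corner-gray over 7 cells = 3061  → 1.6396
row 5: Σ corner-gray over 7 cells = 2821  → 1.5110
row 6: Σ corner-gray over 7 cells = 3220  → 1.7248
row 7: Σ corner-gray over 7 cells = 3258  → 1.7451
row 8: Σ corner-gray over 7 cells = 3841  → 2.0574
row 9: Σ corner-gray over 7 cells = 4934  → 2.6428
Σ rows: total corner-gray = 32645  → 17.4859 mm³

17.486


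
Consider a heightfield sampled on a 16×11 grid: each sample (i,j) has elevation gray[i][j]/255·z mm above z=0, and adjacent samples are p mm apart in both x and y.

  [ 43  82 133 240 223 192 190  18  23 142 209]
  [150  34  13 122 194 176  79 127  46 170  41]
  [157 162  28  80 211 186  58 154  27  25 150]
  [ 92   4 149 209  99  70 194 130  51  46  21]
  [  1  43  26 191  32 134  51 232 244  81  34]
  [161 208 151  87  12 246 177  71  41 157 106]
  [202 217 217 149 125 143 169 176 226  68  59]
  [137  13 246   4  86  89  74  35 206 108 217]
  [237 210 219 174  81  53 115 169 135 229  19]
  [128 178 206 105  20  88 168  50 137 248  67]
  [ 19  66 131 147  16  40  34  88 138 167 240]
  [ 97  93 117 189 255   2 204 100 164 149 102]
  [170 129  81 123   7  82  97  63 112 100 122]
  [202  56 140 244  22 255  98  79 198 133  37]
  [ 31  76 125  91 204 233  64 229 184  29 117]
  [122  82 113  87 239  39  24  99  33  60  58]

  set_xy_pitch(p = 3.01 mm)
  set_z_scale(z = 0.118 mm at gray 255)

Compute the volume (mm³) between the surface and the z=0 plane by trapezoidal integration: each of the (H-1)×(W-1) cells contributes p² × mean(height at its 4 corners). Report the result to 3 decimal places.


height_mm = gray/255 × 0.118; cell vol = 3.01² × mean(4 corners)
unit = 3.01² × 0.118 / (4×255) = 0.00104813 mm³ per gray-sum
row 0: Σ corner-gray over 10 cells = 4851  → 5.0845
row 1: Σ corner-gray over 10 cells = 4282  → 4.4881
row 2: Σ corner-gray over 10 cells = 4186  → 4.3875
row 3: Σ corner-gray over 10 cells = 4120  → 4.3183
row 4: Σ corner-gray over 10 cells = 4670  → 4.8948
row 5: Σ corner-gray over 10 cells = 5808  → 6.0875
row 6: Σ corner-gray over 10 cells = 5317  → 5.5729
row 7: Σ corner-gray over 10 cells = 5102  → 5.3476
row 8: Σ corner-gray over 10 cells = 5621  → 5.8915
row 9: Σ corner-gray over 10 cells = 4508  → 4.7250
row 10: Σ corner-gray over 10 cells = 4658  → 4.8822
row 11: Σ corner-gray over 10 cells = 4625  → 4.8476
row 12: Σ corner-gray over 10 cells = 4569  → 4.7889
row 13: Σ corner-gray over 10 cells = 5307  → 5.5624
row 14: Σ corner-gray over 10 cells = 4350  → 4.5594
Σ rows: total corner-gray = 71974  → 75.4381 mm³

75.438


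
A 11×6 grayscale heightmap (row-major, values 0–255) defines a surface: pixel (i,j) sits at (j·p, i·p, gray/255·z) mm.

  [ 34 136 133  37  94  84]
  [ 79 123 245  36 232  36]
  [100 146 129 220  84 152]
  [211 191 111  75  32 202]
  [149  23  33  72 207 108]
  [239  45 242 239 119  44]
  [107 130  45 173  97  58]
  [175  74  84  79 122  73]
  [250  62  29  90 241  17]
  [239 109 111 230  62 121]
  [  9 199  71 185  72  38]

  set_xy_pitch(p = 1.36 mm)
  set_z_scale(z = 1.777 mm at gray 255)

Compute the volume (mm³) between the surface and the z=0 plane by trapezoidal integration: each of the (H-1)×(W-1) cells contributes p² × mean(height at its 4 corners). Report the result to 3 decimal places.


height_mm = gray/255 × 1.777; cell vol = 1.36² × mean(4 corners)
unit = 1.36² × 1.777 / (4×255) = 0.00322229 mm³ per gray-sum
row 0: Σ corner-gray over 5 cells = 2305  → 7.4274
row 1: Σ corner-gray over 5 cells = 2797  → 9.0128
row 2: Σ corner-gray over 5 cells = 2641  → 8.5101
row 3: Σ corner-gray over 5 cells = 2158  → 6.9537
row 4: Σ corner-gray over 5 cells = 2500  → 8.0557
row 5: Σ corner-gray over 5 cells = 2628  → 8.4682
row 6: Σ corner-gray over 5 cells = 2021  → 6.5123
row 7: Σ corner-gray over 5 cells = 2077  → 6.6927
row 8: Σ corner-gray over 5 cells = 2495  → 8.0396
row 9: Σ corner-gray over 5 cells = 2485  → 8.0074
Σ rows: total corner-gray = 24107  → 77.6798 mm³

77.680


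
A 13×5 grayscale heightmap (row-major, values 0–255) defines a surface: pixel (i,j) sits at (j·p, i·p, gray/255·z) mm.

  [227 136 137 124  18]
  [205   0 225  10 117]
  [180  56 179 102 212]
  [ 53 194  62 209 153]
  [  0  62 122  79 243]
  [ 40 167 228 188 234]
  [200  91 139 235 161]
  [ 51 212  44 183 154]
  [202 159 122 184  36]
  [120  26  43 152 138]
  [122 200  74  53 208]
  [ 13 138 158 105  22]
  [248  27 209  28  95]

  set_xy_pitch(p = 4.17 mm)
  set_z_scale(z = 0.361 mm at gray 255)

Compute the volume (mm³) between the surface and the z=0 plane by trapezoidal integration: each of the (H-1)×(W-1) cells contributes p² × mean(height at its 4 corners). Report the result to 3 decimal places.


height_mm = gray/255 × 0.361; cell vol = 4.17² × mean(4 corners)
unit = 4.17² × 0.361 / (4×255) = 0.00615431 mm³ per gray-sum
row 0: Σ corner-gray over 4 cells = 1831  → 11.2685
row 1: Σ corner-gray over 4 cells = 1858  → 11.4347
row 2: Σ corner-gray over 4 cells = 2202  → 13.5518
row 3: Σ corner-gray over 4 cells = 1905  → 11.7240
row 4: Σ corner-gray over 4 cells = 2209  → 13.5949
row 5: Σ corner-gray over 4 cells = 2731  → 16.8074
row 6: Σ corner-gray over 4 cells = 2374  → 14.6103
row 7: Σ corner-gray over 4 cells = 2251  → 13.8533
row 8: Σ corner-gray over 4 cells = 1868  → 11.4962
row 9: Σ corner-gray over 4 cells = 1684  → 10.3639
row 10: Σ corner-gray over 4 cells = 1821  → 11.2070
row 11: Σ corner-gray over 4 cells = 1708  → 10.5116
Σ rows: total corner-gray = 24442  → 150.4236 mm³

150.424


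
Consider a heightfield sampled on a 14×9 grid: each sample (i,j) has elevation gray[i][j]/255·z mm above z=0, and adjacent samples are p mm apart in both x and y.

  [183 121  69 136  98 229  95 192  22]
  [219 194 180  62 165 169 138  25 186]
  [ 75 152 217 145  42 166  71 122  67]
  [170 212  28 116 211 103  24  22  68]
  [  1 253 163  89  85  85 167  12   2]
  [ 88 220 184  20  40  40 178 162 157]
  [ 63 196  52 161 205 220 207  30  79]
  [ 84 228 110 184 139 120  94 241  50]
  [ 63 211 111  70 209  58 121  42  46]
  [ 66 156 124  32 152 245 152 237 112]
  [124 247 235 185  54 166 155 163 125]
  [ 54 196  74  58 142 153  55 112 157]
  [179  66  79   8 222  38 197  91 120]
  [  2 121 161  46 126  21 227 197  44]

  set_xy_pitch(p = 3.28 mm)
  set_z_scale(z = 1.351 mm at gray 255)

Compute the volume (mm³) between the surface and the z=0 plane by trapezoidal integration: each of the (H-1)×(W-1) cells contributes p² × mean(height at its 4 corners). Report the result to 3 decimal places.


753.790

height_mm = gray/255 × 1.351; cell vol = 3.28² × mean(4 corners)
unit = 3.28² × 1.351 / (4×255) = 0.0142496 mm³ per gray-sum
row 0: Σ corner-gray over 8 cells = 4356  → 62.0713
row 1: Σ corner-gray over 8 cells = 4243  → 60.4611
row 2: Σ corner-gray over 8 cells = 3642  → 51.8971
row 3: Σ corner-gray over 8 cells = 3381  → 48.1779
row 4: Σ corner-gray over 8 cells = 3644  → 51.9256
row 5: Σ corner-gray over 8 cells = 4217  → 60.0906
row 6: Σ corner-gray over 8 cells = 4650  → 66.2607
row 7: Σ corner-gray over 8 cells = 4119  → 58.6941
row 8: Σ corner-gray over 8 cells = 4127  → 58.8081
row 9: Σ corner-gray over 8 cells = 5033  → 71.7183
row 10: Σ corner-gray over 8 cells = 4450  → 63.4107
row 11: Σ corner-gray over 8 cells = 3492  → 49.7596
row 12: Σ corner-gray over 8 cells = 3545  → 50.5149
Σ rows: total corner-gray = 52899  → 753.7899 mm³


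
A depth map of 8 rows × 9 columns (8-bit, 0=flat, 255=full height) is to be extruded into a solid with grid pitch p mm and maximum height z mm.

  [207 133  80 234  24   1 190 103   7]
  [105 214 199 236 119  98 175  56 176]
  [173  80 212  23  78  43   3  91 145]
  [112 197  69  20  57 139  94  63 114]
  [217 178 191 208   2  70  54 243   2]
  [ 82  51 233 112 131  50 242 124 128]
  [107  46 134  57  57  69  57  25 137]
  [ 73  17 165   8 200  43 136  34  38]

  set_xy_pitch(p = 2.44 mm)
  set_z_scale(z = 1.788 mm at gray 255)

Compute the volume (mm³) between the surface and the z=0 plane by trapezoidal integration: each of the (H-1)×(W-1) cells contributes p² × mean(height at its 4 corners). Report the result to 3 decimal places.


height_mm = gray/255 × 1.788; cell vol = 2.44² × mean(4 corners)
unit = 2.44² × 1.788 / (4×255) = 0.0104363 mm³ per gray-sum
row 0: Σ corner-gray over 8 cells = 4219  → 44.0308
row 1: Σ corner-gray over 8 cells = 3853  → 40.2111
row 2: Σ corner-gray over 8 cells = 2882  → 30.0774
row 3: Σ corner-gray over 8 cells = 3615  → 37.7273
row 4: Σ corner-gray over 8 cells = 4207  → 43.9056
row 5: Σ corner-gray over 8 cells = 3230  → 33.7093
row 6: Σ corner-gray over 8 cells = 2451  → 25.5794
Σ rows: total corner-gray = 24457  → 255.2408 mm³

255.241


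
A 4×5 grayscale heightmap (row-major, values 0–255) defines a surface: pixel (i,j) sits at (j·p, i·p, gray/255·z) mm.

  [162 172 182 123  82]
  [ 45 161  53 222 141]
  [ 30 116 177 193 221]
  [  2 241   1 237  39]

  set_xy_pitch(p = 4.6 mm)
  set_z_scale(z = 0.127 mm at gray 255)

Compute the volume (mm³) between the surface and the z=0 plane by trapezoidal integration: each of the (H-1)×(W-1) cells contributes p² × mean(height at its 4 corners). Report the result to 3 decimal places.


17.807

height_mm = gray/255 × 0.127; cell vol = 4.6² × mean(4 corners)
unit = 4.6² × 0.127 / (4×255) = 0.00263463 mm³ per gray-sum
row 0: Σ corner-gray over 4 cells = 2256  → 5.9437
row 1: Σ corner-gray over 4 cells = 2281  → 6.0096
row 2: Σ corner-gray over 4 cells = 2222  → 5.8541
Σ rows: total corner-gray = 6759  → 17.8074 mm³


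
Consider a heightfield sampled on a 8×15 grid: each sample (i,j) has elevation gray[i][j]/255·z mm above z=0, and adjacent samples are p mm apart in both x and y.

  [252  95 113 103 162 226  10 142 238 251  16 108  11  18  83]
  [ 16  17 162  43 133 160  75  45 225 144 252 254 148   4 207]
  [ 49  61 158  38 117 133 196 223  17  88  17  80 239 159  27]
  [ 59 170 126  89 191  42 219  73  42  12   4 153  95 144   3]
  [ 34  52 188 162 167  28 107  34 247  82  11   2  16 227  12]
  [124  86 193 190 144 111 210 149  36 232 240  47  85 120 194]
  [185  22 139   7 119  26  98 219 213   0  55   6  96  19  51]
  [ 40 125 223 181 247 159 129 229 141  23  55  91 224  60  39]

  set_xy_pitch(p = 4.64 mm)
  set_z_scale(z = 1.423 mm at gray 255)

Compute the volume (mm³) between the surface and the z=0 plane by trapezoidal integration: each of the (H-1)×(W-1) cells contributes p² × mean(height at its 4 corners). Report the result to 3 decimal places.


height_mm = gray/255 × 1.423; cell vol = 4.64² × mean(4 corners)
unit = 4.64² × 1.423 / (4×255) = 0.0300359 mm³ per gray-sum
row 0: Σ corner-gray over 14 cells = 6868  → 206.2866
row 1: Σ corner-gray over 14 cells = 6675  → 200.4897
row 2: Σ corner-gray over 14 cells = 5910  → 177.5122
row 3: Σ corner-gray over 14 cells = 5474  → 164.4165
row 4: Σ corner-gray over 14 cells = 6696  → 201.1204
row 5: Σ corner-gray over 14 cells = 6278  → 188.5654
row 6: Σ corner-gray over 14 cells = 6127  → 184.0300
Σ rows: total corner-gray = 44028  → 1322.4207 mm³

1322.421
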